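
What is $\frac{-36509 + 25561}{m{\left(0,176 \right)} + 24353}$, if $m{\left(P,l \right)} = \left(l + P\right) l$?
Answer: $- \frac{10948}{55329} \approx -0.19787$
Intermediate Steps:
$m{\left(P,l \right)} = l \left(P + l\right)$ ($m{\left(P,l \right)} = \left(P + l\right) l = l \left(P + l\right)$)
$\frac{-36509 + 25561}{m{\left(0,176 \right)} + 24353} = \frac{-36509 + 25561}{176 \left(0 + 176\right) + 24353} = - \frac{10948}{176 \cdot 176 + 24353} = - \frac{10948}{30976 + 24353} = - \frac{10948}{55329}$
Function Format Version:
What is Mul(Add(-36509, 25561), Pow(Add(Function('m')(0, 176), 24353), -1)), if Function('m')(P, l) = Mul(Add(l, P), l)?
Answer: Rational(-10948, 55329) ≈ -0.19787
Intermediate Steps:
Function('m')(P, l) = Mul(l, Add(P, l)) (Function('m')(P, l) = Mul(Add(P, l), l) = Mul(l, Add(P, l)))
Mul(Add(-36509, 25561), Pow(Add(Function('m')(0, 176), 24353), -1)) = Mul(Add(-36509, 25561), Pow(Add(Mul(176, Add(0, 176)), 24353), -1)) = Mul(-10948, Pow(Add(Mul(176, 176), 24353), -1)) = Mul(-10948, Pow(Add(30976, 24353), -1)) = Mul(-10948, Pow(55329, -1)) = Mul(-10948, Rational(1, 55329)) = Rational(-10948, 55329)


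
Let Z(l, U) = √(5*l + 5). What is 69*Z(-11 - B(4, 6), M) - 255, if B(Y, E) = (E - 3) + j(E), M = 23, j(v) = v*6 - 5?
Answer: -255 + 138*I*√55 ≈ -255.0 + 1023.4*I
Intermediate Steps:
j(v) = -5 + 6*v (j(v) = 6*v - 5 = -5 + 6*v)
B(Y, E) = -8 + 7*E (B(Y, E) = (E - 3) + (-5 + 6*E) = (-3 + E) + (-5 + 6*E) = -8 + 7*E)
Z(l, U) = √(5 + 5*l)
69*Z(-11 - B(4, 6), M) - 255 = 69*√(5 + 5*(-11 - (-8 + 7*6))) - 255 = 69*√(5 + 5*(-11 - (-8 + 42))) - 255 = 69*√(5 + 5*(-11 - 1*34)) - 255 = 69*√(5 + 5*(-11 - 34)) - 255 = 69*√(5 + 5*(-45)) - 255 = 69*√(5 - 225) - 255 = 69*√(-220) - 255 = 69*(2*I*√55) - 255 = 138*I*√55 - 255 = -255 + 138*I*√55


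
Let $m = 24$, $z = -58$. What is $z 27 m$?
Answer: $-37584$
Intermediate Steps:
$z 27 m = \left(-58\right) 27 \cdot 24 = \left(-1566\right) 24 = -37584$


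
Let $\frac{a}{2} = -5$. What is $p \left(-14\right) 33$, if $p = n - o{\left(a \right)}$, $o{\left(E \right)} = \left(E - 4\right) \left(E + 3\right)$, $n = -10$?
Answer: $49896$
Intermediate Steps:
$a = -10$ ($a = 2 \left(-5\right) = -10$)
$o{\left(E \right)} = \left(-4 + E\right) \left(3 + E\right)$
$p = -108$ ($p = -10 - \left(-12 + \left(-10\right)^{2} - -10\right) = -10 - \left(-12 + 100 + 10\right) = -10 - 98 = -108$)
$p \left(-14\right) 33 = \left(-108\right) \left(-14\right) 33 = 1512 \cdot 33 = 49896$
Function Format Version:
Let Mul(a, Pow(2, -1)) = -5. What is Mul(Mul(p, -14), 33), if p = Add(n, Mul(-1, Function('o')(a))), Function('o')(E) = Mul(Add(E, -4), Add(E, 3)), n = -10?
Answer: 49896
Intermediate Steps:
a = -10 (a = Mul(2, -5) = -10)
Function('o')(E) = Mul(Add(-4, E), Add(3, E))
p = -108 (p = Add(-10, Mul(-1, Add(-12, Pow(-10, 2), Mul(-1, -10)))) = Add(-10, Mul(-1, Add(-12, 100, 10))) = Add(-10, Mul(-1, 98)) = Add(-10, -98) = -108)
Mul(Mul(p, -14), 33) = Mul(Mul(-108, -14), 33) = Mul(1512, 33) = 49896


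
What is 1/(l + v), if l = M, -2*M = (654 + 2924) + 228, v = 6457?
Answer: 1/4554 ≈ 0.00021959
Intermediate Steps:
M = -1903 (M = -((654 + 2924) + 228)/2 = -(3578 + 228)/2 = -½*3806 = -1903)
l = -1903
1/(l + v) = 1/(-1903 + 6457) = 1/4554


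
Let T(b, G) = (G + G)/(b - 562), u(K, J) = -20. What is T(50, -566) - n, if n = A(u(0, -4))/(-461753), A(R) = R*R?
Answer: 130727299/59104384 ≈ 2.2118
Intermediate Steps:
A(R) = R²
T(b, G) = 2*G/(-562 + b) (T(b, G) = (2*G)/(-562 + b) = 2*G/(-562 + b))
n = -400/461753 (n = (-20)²/(-461753) = 400*(-1/461753) = -400/461753 ≈ -0.00086626)
T(50, -566) - n = 2*(-566)/(-562 + 50) - 1*(-400/461753) = 2*(-566)/(-512) + 400/461753 = 2*(-566)*(-1/512) + 400/461753 = 283/128 + 400/461753 = 130727299/59104384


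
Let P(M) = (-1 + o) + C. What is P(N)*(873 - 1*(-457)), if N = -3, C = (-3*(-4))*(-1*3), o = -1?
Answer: -50540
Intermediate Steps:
C = -36 (C = 12*(-3) = -36)
P(M) = -38 (P(M) = (-1 - 1) - 36 = -2 - 36 = -38)
P(N)*(873 - 1*(-457)) = -38*(873 - 1*(-457)) = -38*(873 + 457) = -38*1330 = -50540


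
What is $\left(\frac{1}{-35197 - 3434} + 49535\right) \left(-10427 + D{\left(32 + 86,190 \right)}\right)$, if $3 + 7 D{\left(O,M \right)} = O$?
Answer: $- \frac{19921529817488}{38631} \approx -5.1569 \cdot 10^{8}$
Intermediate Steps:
$D{\left(O,M \right)} = - \frac{3}{7} + \frac{O}{7}$
$\left(\frac{1}{-35197 - 3434} + 49535\right) \left(-10427 + D{\left(32 + 86,190 \right)}\right) = \left(\frac{1}{-35197 - 3434} + 49535\right) \left(-10427 - \left(\frac{3}{7} - \frac{32 + 86}{7}\right)\right) = \left(\frac{1}{-38631} + 49535\right) \left(-10427 + \left(- \frac{3}{7} + \frac{1}{7} \cdot 118\right)\right) = \left(- \frac{1}{38631} + 49535\right) \left(-10427 + \left(- \frac{3}{7} + \frac{118}{7}\right)\right) = \frac{1913586584 \left(-10427 + \frac{115}{7}\right)}{38631} = \frac{1913586584}{38631} \left(- \frac{72874}{7}\right) = - \frac{19921529817488}{38631}$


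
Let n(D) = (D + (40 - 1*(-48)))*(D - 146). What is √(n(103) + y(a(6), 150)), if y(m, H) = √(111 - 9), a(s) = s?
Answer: √(-8213 + √102) ≈ 90.57*I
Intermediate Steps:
n(D) = (-146 + D)*(88 + D) (n(D) = (D + (40 + 48))*(-146 + D) = (D + 88)*(-146 + D) = (88 + D)*(-146 + D) = (-146 + D)*(88 + D))
y(m, H) = √102
√(n(103) + y(a(6), 150)) = √((-12848 + 103² - 58*103) + √102) = √((-12848 + 10609 - 5974) + √102) = √(-8213 + √102)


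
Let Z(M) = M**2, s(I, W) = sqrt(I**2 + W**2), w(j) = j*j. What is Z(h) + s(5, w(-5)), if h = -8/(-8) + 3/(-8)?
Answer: 25/64 + 5*sqrt(26) ≈ 25.886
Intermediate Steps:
w(j) = j**2
h = 5/8 (h = -8*(-1/8) + 3*(-1/8) = 1 - 3/8 = 5/8 ≈ 0.62500)
Z(h) + s(5, w(-5)) = (5/8)**2 + sqrt(5**2 + ((-5)**2)**2) = 25/64 + sqrt(25 + 25**2) = 25/64 + sqrt(25 + 625) = 25/64 + sqrt(650) = 25/64 + 5*sqrt(26)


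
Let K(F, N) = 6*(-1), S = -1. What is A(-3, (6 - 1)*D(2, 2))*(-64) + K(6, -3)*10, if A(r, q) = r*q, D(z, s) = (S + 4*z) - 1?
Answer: 5700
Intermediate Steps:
K(F, N) = -6
D(z, s) = -2 + 4*z (D(z, s) = (-1 + 4*z) - 1 = -2 + 4*z)
A(r, q) = q*r
A(-3, (6 - 1)*D(2, 2))*(-64) + K(6, -3)*10 = (((6 - 1)*(-2 + 4*2))*(-3))*(-64) - 6*10 = ((5*(-2 + 8))*(-3))*(-64) - 60 = ((5*6)*(-3))*(-64) - 60 = (30*(-3))*(-64) - 60 = -90*(-64) - 60 = 5760 - 60 = 5700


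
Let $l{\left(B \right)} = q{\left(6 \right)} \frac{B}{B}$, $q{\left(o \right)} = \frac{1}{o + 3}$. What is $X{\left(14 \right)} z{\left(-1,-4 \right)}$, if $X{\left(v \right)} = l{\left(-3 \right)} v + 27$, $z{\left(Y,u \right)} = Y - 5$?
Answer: $- \frac{514}{3} \approx -171.33$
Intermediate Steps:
$z{\left(Y,u \right)} = -5 + Y$
$q{\left(o \right)} = \frac{1}{3 + o}$
$l{\left(B \right)} = \frac{1}{9}$ ($l{\left(B \right)} = \frac{B \frac{1}{B}}{3 + 6} = \frac{1}{9} \cdot 1 = \frac{1}{9}$)
$X{\left(v \right)} = 27 + \frac{v}{9}$ ($X{\left(v \right)} = \frac{v}{9} + 27 = 27 + \frac{v}{9}$)
$X{\left(14 \right)} z{\left(-1,-4 \right)} = \left(27 + \frac{1}{9} \cdot 14\right) \left(-5 - 1\right) = \left(27 + \frac{14}{9}\right) \left(-6\right) = \frac{257}{9} \left(-6\right) = - \frac{514}{3}$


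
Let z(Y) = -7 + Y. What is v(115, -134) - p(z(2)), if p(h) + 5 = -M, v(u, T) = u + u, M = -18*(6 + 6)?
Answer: 19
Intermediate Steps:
M = -216 (M = -18*12 = -216)
v(u, T) = 2*u
p(h) = 211 (p(h) = -5 - 1*(-216) = -5 + 216 = 211)
v(115, -134) - p(z(2)) = 2*115 - 1*211 = 230 - 211 = 19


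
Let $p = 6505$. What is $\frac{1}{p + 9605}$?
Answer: $\frac{1}{16110} \approx 6.2073 \cdot 10^{-5}$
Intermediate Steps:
$\frac{1}{p + 9605} = \frac{1}{6505 + 9605} = \frac{1}{16110}$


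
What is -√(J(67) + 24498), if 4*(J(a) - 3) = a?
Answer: -√98071/2 ≈ -156.58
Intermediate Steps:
J(a) = 3 + a/4
-√(J(67) + 24498) = -√((3 + (¼)*67) + 24498) = -√((3 + 67/4) + 24498) = -√(79/4 + 24498) = -√(98071/4) = -√98071/2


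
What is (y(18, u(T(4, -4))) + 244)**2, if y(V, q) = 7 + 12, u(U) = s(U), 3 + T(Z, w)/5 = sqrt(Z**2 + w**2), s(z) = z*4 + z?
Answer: 69169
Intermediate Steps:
s(z) = 5*z (s(z) = 4*z + z = 5*z)
T(Z, w) = -15 + 5*sqrt(Z**2 + w**2)
u(U) = 5*U
y(V, q) = 19
(y(18, u(T(4, -4))) + 244)**2 = (19 + 244)**2 = 263**2 = 69169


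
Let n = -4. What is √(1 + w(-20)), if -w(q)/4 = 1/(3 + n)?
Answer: √5 ≈ 2.2361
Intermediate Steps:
w(q) = 4 (w(q) = -4/(3 - 4) = -4/(-1) = -4*(-1) = 4)
√(1 + w(-20)) = √(1 + 4) = √5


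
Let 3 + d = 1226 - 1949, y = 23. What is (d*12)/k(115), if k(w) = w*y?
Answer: -8712/2645 ≈ -3.2938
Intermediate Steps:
d = -726 (d = -3 + (1226 - 1949) = -3 - 723 = -726)
k(w) = 23*w (k(w) = w*23 = 23*w)
(d*12)/k(115) = (-726*12)/((23*115)) = -8712/2645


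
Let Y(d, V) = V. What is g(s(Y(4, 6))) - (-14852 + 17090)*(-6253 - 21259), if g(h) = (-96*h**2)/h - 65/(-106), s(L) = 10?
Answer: 6526515041/106 ≈ 6.1571e+7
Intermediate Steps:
g(h) = 65/106 - 96*h (g(h) = -96*h - 65*(-1/106) = -96*h + 65/106 = 65/106 - 96*h)
g(s(Y(4, 6))) - (-14852 + 17090)*(-6253 - 21259) = (65/106 - 96*10) - (-14852 + 17090)*(-6253 - 21259) = (65/106 - 960) - 2238*(-27512) = -101695/106 - 1*(-61571856) = -101695/106 + 61571856 = 6526515041/106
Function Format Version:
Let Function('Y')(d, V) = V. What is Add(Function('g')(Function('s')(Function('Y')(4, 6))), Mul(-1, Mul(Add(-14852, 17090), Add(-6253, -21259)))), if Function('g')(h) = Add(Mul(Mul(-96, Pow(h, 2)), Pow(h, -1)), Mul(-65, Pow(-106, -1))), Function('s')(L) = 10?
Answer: Rational(6526515041, 106) ≈ 6.1571e+7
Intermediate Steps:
Function('g')(h) = Add(Rational(65, 106), Mul(-96, h)) (Function('g')(h) = Add(Mul(-96, h), Mul(-65, Rational(-1, 106))) = Add(Mul(-96, h), Rational(65, 106)) = Add(Rational(65, 106), Mul(-96, h)))
Add(Function('g')(Function('s')(Function('Y')(4, 6))), Mul(-1, Mul(Add(-14852, 17090), Add(-6253, -21259)))) = Add(Add(Rational(65, 106), Mul(-96, 10)), Mul(-1, Mul(Add(-14852, 17090), Add(-6253, -21259)))) = Add(Add(Rational(65, 106), -960), Mul(-1, Mul(2238, -27512))) = Add(Rational(-101695, 106), Mul(-1, -61571856)) = Add(Rational(-101695, 106), 61571856) = Rational(6526515041, 106)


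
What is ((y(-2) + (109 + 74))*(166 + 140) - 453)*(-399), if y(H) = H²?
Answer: -22650831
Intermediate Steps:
((y(-2) + (109 + 74))*(166 + 140) - 453)*(-399) = (((-2)² + (109 + 74))*(166 + 140) - 453)*(-399) = ((4 + 183)*306 - 453)*(-399) = (187*306 - 453)*(-399) = (57222 - 453)*(-399) = 56769*(-399) = -22650831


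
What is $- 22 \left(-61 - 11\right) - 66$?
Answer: $1518$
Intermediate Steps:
$- 22 \left(-61 - 11\right) - 66 = \left(-22\right) \left(-72\right) - 66 = 1584 - 66 = 1518$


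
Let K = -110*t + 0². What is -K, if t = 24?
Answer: 2640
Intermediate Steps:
K = -2640 (K = -110*24 + 0² = -2640 + 0 = -2640)
-K = -1*(-2640) = 2640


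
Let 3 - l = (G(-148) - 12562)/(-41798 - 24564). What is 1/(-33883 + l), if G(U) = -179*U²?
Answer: -33181/1126138969 ≈ -2.9464e-5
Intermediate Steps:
l = -1867146/33181 (l = 3 - (-179*(-148)² - 12562)/(-41798 - 24564) = 3 - (-179*21904 - 12562)/(-66362) = 3 - (-3920816 - 12562)*(-1)/66362 = 3 - (-3933378)*(-1)/66362 = 3 - 1*1966689/33181 = 3 - 1966689/33181 = -1867146/33181 ≈ -56.272)
1/(-33883 + l) = 1/(-33883 - 1867146/33181) = 1/(-1126138969/33181) = -33181/1126138969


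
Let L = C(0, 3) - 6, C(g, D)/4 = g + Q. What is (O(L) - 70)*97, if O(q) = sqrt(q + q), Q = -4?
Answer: -6790 + 194*I*sqrt(11) ≈ -6790.0 + 643.42*I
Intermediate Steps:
C(g, D) = -16 + 4*g (C(g, D) = 4*(g - 4) = 4*(-4 + g) = -16 + 4*g)
L = -22 (L = (-16 + 4*0) - 6 = (-16 + 0) - 6 = -16 - 6 = -22)
O(q) = sqrt(2)*sqrt(q) (O(q) = sqrt(2*q) = sqrt(2)*sqrt(q))
(O(L) - 70)*97 = (sqrt(2)*sqrt(-22) - 70)*97 = (sqrt(2)*(I*sqrt(22)) - 70)*97 = (2*I*sqrt(11) - 70)*97 = (-70 + 2*I*sqrt(11))*97 = -6790 + 194*I*sqrt(11)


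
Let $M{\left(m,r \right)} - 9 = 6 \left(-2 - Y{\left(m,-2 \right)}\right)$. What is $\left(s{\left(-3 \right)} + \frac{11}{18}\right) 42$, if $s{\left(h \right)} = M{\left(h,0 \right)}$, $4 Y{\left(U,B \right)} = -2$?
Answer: $\frac{77}{3} \approx 25.667$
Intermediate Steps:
$Y{\left(U,B \right)} = - \frac{1}{2}$ ($Y{\left(U,B \right)} = \frac{1}{4} \left(-2\right) = - \frac{1}{2}$)
$M{\left(m,r \right)} = 0$ ($M{\left(m,r \right)} = 9 + 6 \left(-2 - - \frac{1}{2}\right) = 9 + 6 \left(-2 + \frac{1}{2}\right) = 9 + 6 \left(- \frac{3}{2}\right) = 9 - 9 = 0$)
$s{\left(h \right)} = 0$
$\left(s{\left(-3 \right)} + \frac{11}{18}\right) 42 = \left(0 + \frac{11}{18}\right) 42 = \frac{11}{18} \cdot 42 = \frac{77}{3}$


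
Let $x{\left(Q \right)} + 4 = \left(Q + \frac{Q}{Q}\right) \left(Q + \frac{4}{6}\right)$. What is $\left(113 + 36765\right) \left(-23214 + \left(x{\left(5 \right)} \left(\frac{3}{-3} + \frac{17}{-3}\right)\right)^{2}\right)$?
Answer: $619034108$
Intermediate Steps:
$x{\left(Q \right)} = -4 + \left(1 + Q\right) \left(\frac{2}{3} + Q\right)$ ($x{\left(Q \right)} = -4 + \left(Q + \frac{Q}{Q}\right) \left(Q + \frac{4}{6}\right) = -4 + \left(Q + 1\right) \left(Q + 4 \cdot \frac{1}{6}\right) = -4 + \left(1 + Q\right) \left(Q + \frac{2}{3}\right) = -4 + \left(1 + Q\right) \left(\frac{2}{3} + Q\right)$)
$\left(113 + 36765\right) \left(-23214 + \left(x{\left(5 \right)} \left(\frac{3}{-3} + \frac{17}{-3}\right)\right)^{2}\right) = \left(113 + 36765\right) \left(-23214 + \left(\left(- \frac{10}{3} + 5^{2} + \frac{5}{3} \cdot 5\right) \left(\frac{3}{-3} + \frac{17}{-3}\right)\right)^{2}\right) = 36878 \left(-23214 + \left(\left(- \frac{10}{3} + 25 + \frac{25}{3}\right) \left(3 \left(- \frac{1}{3}\right) + 17 \left(- \frac{1}{3}\right)\right)\right)^{2}\right) = 36878 \left(-23214 + \left(30 \left(-1 - \frac{17}{3}\right)\right)^{2}\right) = 36878 \left(-23214 + \left(30 \left(- \frac{20}{3}\right)\right)^{2}\right) = 36878 \left(-23214 + \left(-200\right)^{2}\right) = 36878 \left(-23214 + 40000\right) = 36878 \cdot 16786 = 619034108$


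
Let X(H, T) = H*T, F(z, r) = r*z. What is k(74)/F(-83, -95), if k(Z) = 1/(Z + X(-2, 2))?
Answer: 1/551950 ≈ 1.8118e-6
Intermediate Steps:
k(Z) = 1/(-4 + Z) (k(Z) = 1/(Z - 2*2) = 1/(Z - 4) = 1/(-4 + Z))
k(74)/F(-83, -95) = 1/((-4 + 74)*((-95*(-83)))) = 1/(70*7885) = (1/70)*(1/7885) = 1/551950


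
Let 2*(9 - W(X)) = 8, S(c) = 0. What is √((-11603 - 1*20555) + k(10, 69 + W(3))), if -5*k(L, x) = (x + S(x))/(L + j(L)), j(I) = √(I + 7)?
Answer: √(-8039870 - 803950*√17)/(5*√(10 + √17)) ≈ 179.33*I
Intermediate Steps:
W(X) = 5 (W(X) = 9 - ½*8 = 9 - 4 = 5)
j(I) = √(7 + I)
k(L, x) = -x/(5*(L + √(7 + L))) (k(L, x) = -(x + 0)/(5*(L + √(7 + L))) = -x/(5*(L + √(7 + L))))
√((-11603 - 1*20555) + k(10, 69 + W(3))) = √((-11603 - 1*20555) - (69 + 5)/(5*10 + 5*√(7 + 10))) = √((-11603 - 20555) - 1*74/(50 + 5*√17)) = √(-32158 - 74/(50 + 5*√17))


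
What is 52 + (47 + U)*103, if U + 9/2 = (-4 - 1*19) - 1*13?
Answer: 1443/2 ≈ 721.50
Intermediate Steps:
U = -81/2 (U = -9/2 + ((-4 - 1*19) - 1*13) = -9/2 + ((-4 - 19) - 13) = -9/2 + (-23 - 13) = -9/2 - 36 = -81/2 ≈ -40.500)
52 + (47 + U)*103 = 52 + (47 - 81/2)*103 = 52 + (13/2)*103 = 52 + 1339/2 = 1443/2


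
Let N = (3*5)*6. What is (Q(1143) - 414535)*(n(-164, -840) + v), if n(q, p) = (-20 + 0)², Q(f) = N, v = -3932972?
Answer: 1629834802540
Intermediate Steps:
N = 90 (N = 15*6 = 90)
Q(f) = 90
n(q, p) = 400 (n(q, p) = (-20)² = 400)
(Q(1143) - 414535)*(n(-164, -840) + v) = (90 - 414535)*(400 - 3932972) = -414445*(-3932572) = 1629834802540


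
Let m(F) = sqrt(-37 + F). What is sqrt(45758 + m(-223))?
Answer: sqrt(45758 + 2*I*sqrt(65)) ≈ 213.91 + 0.0377*I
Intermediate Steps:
sqrt(45758 + m(-223)) = sqrt(45758 + sqrt(-37 - 223)) = sqrt(45758 + sqrt(-260)) = sqrt(45758 + 2*I*sqrt(65))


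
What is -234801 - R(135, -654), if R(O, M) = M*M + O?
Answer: -662652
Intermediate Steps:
R(O, M) = O + M² (R(O, M) = M² + O = O + M²)
-234801 - R(135, -654) = -234801 - (135 + (-654)²) = -234801 - (135 + 427716) = -234801 - 1*427851 = -234801 - 427851 = -662652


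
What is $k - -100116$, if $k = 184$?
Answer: $100300$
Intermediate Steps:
$k - -100116 = 184 - -100116 = 184 + 100116 = 100300$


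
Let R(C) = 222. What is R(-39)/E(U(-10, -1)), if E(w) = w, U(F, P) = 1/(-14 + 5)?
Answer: -1998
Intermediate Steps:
U(F, P) = -⅑ (U(F, P) = 1/(-9) = -⅑)
R(-39)/E(U(-10, -1)) = 222/(-⅑) = 222*(-9) = -1998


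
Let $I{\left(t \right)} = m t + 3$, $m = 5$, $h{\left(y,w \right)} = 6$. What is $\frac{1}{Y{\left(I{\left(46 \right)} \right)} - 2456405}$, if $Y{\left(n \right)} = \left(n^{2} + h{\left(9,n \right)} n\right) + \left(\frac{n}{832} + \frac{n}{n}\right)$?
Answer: $- \frac{832}{1997396311} \approx -4.1654 \cdot 10^{-7}$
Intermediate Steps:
$I{\left(t \right)} = 3 + 5 t$ ($I{\left(t \right)} = 5 t + 3 = 3 + 5 t$)
$Y{\left(n \right)} = 1 + n^{2} + \frac{4993 n}{832}$ ($Y{\left(n \right)} = \left(n^{2} + 6 n\right) + \left(\frac{n}{832} + \frac{n}{n}\right) = \left(n^{2} + 6 n\right) + \left(n \frac{1}{832} + 1\right) = \left(n^{2} + 6 n\right) + \left(\frac{n}{832} + 1\right) = \left(n^{2} + 6 n\right) + \left(1 + \frac{n}{832}\right) = 1 + n^{2} + \frac{4993 n}{832}$)
$\frac{1}{Y{\left(I{\left(46 \right)} \right)} - 2456405} = \frac{1}{\left(1 + \left(3 + 5 \cdot 46\right)^{2} + \frac{4993 \left(3 + 5 \cdot 46\right)}{832}\right) - 2456405} = \frac{1}{\left(1 + \left(3 + 230\right)^{2} + \frac{4993 \left(3 + 230\right)}{832}\right) - 2456405} = \frac{1}{\left(1 + 233^{2} + \frac{4993}{832} \cdot 233\right) - 2456405} = \frac{1}{\left(1 + 54289 + \frac{1163369}{832}\right) - 2456405} = \frac{1}{\frac{46332649}{832} - 2456405} = \frac{1}{- \frac{1997396311}{832}} = - \frac{832}{1997396311}$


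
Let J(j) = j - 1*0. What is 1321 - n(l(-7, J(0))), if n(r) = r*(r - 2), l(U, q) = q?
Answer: 1321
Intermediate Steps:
J(j) = j (J(j) = j + 0 = j)
n(r) = r*(-2 + r)
1321 - n(l(-7, J(0))) = 1321 - 0*(-2 + 0) = 1321 - 0*(-2) = 1321 - 1*0 = 1321 + 0 = 1321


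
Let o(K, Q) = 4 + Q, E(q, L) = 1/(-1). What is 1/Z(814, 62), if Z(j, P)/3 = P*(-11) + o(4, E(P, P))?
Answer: -1/2037 ≈ -0.00049092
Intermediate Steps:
E(q, L) = -1
Z(j, P) = 9 - 33*P (Z(j, P) = 3*(P*(-11) + (4 - 1)) = 3*(-11*P + 3) = 3*(3 - 11*P) = 9 - 33*P)
1/Z(814, 62) = 1/(9 - 33*62) = 1/(9 - 2046) = 1/(-2037) = -1/2037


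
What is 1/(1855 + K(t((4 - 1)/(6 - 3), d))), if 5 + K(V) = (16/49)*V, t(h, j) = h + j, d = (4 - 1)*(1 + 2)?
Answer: 49/90810 ≈ 0.00053959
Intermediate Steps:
d = 9 (d = 3*3 = 9)
K(V) = -5 + 16*V/49 (K(V) = -5 + (16/49)*V = -5 + (16*(1/49))*V = -5 + 16*V/49)
1/(1855 + K(t((4 - 1)/(6 - 3), d))) = 1/(1855 + (-5 + 16*((4 - 1)/(6 - 3) + 9)/49)) = 1/(1855 + (-5 + 16*(3/3 + 9)/49)) = 1/(1855 + (-5 + 16*(3*(⅓) + 9)/49)) = 1/(1855 + (-5 + 16*(1 + 9)/49)) = 1/(1855 + (-5 + (16/49)*10)) = 1/(1855 + (-5 + 160/49)) = 1/(1855 - 85/49) = 1/(90810/49) = 49/90810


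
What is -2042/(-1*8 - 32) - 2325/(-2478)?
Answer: 429423/8260 ≈ 51.988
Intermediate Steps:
-2042/(-1*8 - 32) - 2325/(-2478) = -2042/(-8 - 32) - 2325*(-1/2478) = -2042/(-40) + 775/826 = -2042*(-1/40) + 775/826 = 1021/20 + 775/826 = 429423/8260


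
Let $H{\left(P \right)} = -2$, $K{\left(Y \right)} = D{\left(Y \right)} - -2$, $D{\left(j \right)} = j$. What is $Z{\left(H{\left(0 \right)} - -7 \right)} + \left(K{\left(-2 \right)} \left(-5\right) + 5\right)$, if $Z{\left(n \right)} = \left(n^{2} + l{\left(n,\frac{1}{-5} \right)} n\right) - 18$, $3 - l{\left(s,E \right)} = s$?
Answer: $2$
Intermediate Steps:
$l{\left(s,E \right)} = 3 - s$
$K{\left(Y \right)} = 2 + Y$ ($K{\left(Y \right)} = Y - -2 = Y + 2 = 2 + Y$)
$Z{\left(n \right)} = -18 + n^{2} + n \left(3 - n\right)$ ($Z{\left(n \right)} = \left(n^{2} + \left(3 - n\right) n\right) - 18 = \left(n^{2} + n \left(3 - n\right)\right) - 18 = -18 + n^{2} + n \left(3 - n\right)$)
$Z{\left(H{\left(0 \right)} - -7 \right)} + \left(K{\left(-2 \right)} \left(-5\right) + 5\right) = \left(-18 + 3 \left(-2 - -7\right)\right) + \left(\left(2 - 2\right) \left(-5\right) + 5\right) = \left(-18 + 3 \left(-2 + 7\right)\right) + \left(0 \left(-5\right) + 5\right) = \left(-18 + 3 \cdot 5\right) + \left(0 + 5\right) = \left(-18 + 15\right) + 5 = -3 + 5 = 2$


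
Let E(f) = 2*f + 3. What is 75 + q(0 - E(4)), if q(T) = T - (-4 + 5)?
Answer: 63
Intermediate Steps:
E(f) = 3 + 2*f
q(T) = -1 + T (q(T) = T - 1*1 = T - 1 = -1 + T)
75 + q(0 - E(4)) = 75 + (-1 + (0 - (3 + 2*4))) = 75 + (-1 + (0 - (3 + 8))) = 75 + (-1 + (0 - 1*11)) = 75 + (-1 + (0 - 11)) = 75 + (-1 - 11) = 75 - 12 = 63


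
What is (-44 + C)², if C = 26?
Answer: 324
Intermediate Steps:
(-44 + C)² = (-44 + 26)² = (-18)² = 324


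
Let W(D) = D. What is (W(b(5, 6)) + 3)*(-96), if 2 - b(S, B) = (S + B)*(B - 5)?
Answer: 576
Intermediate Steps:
b(S, B) = 2 - (-5 + B)*(B + S) (b(S, B) = 2 - (S + B)*(B - 5) = 2 - (B + S)*(-5 + B) = 2 - (-5 + B)*(B + S))
(W(b(5, 6)) + 3)*(-96) = ((2 - 1*6² + 5*6 + 5*5 - 1*6*5) + 3)*(-96) = ((2 - 1*36 + 30 + 25 - 30) + 3)*(-96) = ((2 - 36 + 30 + 25 - 30) + 3)*(-96) = (-9 + 3)*(-96) = -6*(-96) = 576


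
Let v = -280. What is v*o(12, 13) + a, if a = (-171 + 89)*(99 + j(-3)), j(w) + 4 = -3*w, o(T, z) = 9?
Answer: -11048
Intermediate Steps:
j(w) = -4 - 3*w
a = -8528 (a = (-171 + 89)*(99 + (-4 - 3*(-3))) = -82*(99 + (-4 + 9)) = -82*(99 + 5) = -82*104 = -8528)
v*o(12, 13) + a = -280*9 - 8528 = -2520 - 8528 = -11048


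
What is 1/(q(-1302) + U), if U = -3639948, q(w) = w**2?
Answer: -1/1944744 ≈ -5.1421e-7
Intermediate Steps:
1/(q(-1302) + U) = 1/((-1302)**2 - 3639948) = 1/(1695204 - 3639948) = 1/(-1944744) = -1/1944744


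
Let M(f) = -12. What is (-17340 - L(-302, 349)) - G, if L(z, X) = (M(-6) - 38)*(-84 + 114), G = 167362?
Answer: -183202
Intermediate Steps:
L(z, X) = -1500 (L(z, X) = (-12 - 38)*(-84 + 114) = -50*30 = -1500)
(-17340 - L(-302, 349)) - G = (-17340 - 1*(-1500)) - 1*167362 = (-17340 + 1500) - 167362 = -15840 - 167362 = -183202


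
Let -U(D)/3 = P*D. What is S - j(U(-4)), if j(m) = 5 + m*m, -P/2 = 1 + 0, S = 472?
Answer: -109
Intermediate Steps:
P = -2 (P = -2*(1 + 0) = -2*1 = -2)
U(D) = 6*D (U(D) = -(-6)*D = 6*D)
j(m) = 5 + m**2
S - j(U(-4)) = 472 - (5 + (6*(-4))**2) = 472 - (5 + (-24)**2) = 472 - (5 + 576) = 472 - 1*581 = 472 - 581 = -109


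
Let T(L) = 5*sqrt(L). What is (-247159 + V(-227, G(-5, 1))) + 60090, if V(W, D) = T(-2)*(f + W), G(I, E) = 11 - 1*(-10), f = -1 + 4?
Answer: -187069 - 1120*I*sqrt(2) ≈ -1.8707e+5 - 1583.9*I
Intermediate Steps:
f = 3
G(I, E) = 21 (G(I, E) = 11 + 10 = 21)
V(W, D) = 5*I*sqrt(2)*(3 + W) (V(W, D) = (5*sqrt(-2))*(3 + W) = (5*(I*sqrt(2)))*(3 + W) = (5*I*sqrt(2))*(3 + W) = 5*I*sqrt(2)*(3 + W))
(-247159 + V(-227, G(-5, 1))) + 60090 = (-247159 + 5*I*sqrt(2)*(3 - 227)) + 60090 = (-247159 + 5*I*sqrt(2)*(-224)) + 60090 = (-247159 - 1120*I*sqrt(2)) + 60090 = -187069 - 1120*I*sqrt(2)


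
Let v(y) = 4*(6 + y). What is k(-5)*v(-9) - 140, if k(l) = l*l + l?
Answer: -380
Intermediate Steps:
v(y) = 24 + 4*y
k(l) = l + l² (k(l) = l² + l = l + l²)
k(-5)*v(-9) - 140 = (-5*(1 - 5))*(24 + 4*(-9)) - 140 = (-5*(-4))*(24 - 36) - 140 = 20*(-12) - 140 = -240 - 140 = -380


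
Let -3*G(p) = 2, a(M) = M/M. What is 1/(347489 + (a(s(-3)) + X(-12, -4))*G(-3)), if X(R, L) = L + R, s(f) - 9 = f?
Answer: 1/347499 ≈ 2.8777e-6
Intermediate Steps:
s(f) = 9 + f
a(M) = 1
G(p) = -⅔ (G(p) = -⅓*2 = -⅔)
1/(347489 + (a(s(-3)) + X(-12, -4))*G(-3)) = 1/(347489 + (1 + (-4 - 12))*(-⅔)) = 1/(347489 + (1 - 16)*(-⅔)) = 1/(347489 - 15*(-⅔)) = 1/(347489 + 10) = 1/347499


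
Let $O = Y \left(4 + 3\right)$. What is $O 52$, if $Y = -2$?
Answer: $-728$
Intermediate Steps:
$O = -14$ ($O = - 2 \left(4 + 3\right) = \left(-2\right) 7 = -14$)
$O 52 = \left(-14\right) 52 = -728$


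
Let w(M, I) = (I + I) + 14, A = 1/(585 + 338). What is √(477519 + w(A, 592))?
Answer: √478717 ≈ 691.89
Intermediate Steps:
A = 1/923 ≈ 0.0010834
w(M, I) = 14 + 2*I (w(M, I) = 2*I + 14 = 14 + 2*I)
√(477519 + w(A, 592)) = √(477519 + (14 + 2*592)) = √(477519 + (14 + 1184)) = √(477519 + 1198) = √478717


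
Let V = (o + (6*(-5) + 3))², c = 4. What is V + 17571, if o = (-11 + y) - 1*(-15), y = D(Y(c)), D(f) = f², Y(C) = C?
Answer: 17620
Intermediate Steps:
y = 16 (y = 4² = 16)
o = 20 (o = (-11 + 16) - 1*(-15) = 5 + 15 = 20)
V = 49 (V = (20 + (6*(-5) + 3))² = (20 + (-30 + 3))² = (20 - 27)² = (-7)² = 49)
V + 17571 = 49 + 17571 = 17620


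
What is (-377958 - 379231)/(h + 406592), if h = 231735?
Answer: -757189/638327 ≈ -1.1862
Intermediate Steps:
(-377958 - 379231)/(h + 406592) = (-377958 - 379231)/(231735 + 406592) = -757189/638327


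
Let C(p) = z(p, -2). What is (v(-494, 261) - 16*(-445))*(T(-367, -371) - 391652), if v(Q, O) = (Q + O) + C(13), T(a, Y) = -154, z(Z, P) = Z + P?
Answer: -2702677788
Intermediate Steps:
z(Z, P) = P + Z
C(p) = -2 + p
v(Q, O) = 11 + O + Q (v(Q, O) = (Q + O) + (-2 + 13) = (O + Q) + 11 = 11 + O + Q)
(v(-494, 261) - 16*(-445))*(T(-367, -371) - 391652) = ((11 + 261 - 494) - 16*(-445))*(-154 - 391652) = (-222 + 7120)*(-391806) = 6898*(-391806) = -2702677788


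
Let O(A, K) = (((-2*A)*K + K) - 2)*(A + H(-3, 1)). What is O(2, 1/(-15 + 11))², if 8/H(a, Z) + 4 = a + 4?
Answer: 25/36 ≈ 0.69444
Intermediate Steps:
H(a, Z) = 8/a (H(a, Z) = 8/(-4 + (a + 4)) = 8/(-4 + (4 + a)) = 8/a)
O(A, K) = (-8/3 + A)*(-2 + K - 2*A*K) (O(A, K) = (((-2*A)*K + K) - 2)*(A + 8/(-3)) = ((-2*A*K + K) - 2)*(A + 8*(-⅓)) = ((K - 2*A*K) - 2)*(A - 8/3) = (-2 + K - 2*A*K)*(-8/3 + A) = (-8/3 + A)*(-2 + K - 2*A*K))
O(2, 1/(-15 + 11))² = (16/3 - 2*2 - 8/(3*(-15 + 11)) - 2*2²/(-15 + 11) + (19/3)*2/(-15 + 11))² = (16/3 - 4 - 8/3/(-4) - 2*4/(-4) + (19/3)*2/(-4))² = (16/3 - 4 - 8/3*(-¼) - 2*(-¼)*4 + (19/3)*2*(-¼))² = (16/3 - 4 + ⅔ + 2 - 19/6)² = (⅚)² = 25/36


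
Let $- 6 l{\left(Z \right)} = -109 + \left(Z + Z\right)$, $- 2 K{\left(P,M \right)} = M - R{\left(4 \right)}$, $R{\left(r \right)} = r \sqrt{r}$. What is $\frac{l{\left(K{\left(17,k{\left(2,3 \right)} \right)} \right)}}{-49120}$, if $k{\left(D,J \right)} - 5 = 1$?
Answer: $- \frac{107}{294720} \approx -0.00036306$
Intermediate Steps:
$k{\left(D,J \right)} = 6$ ($k{\left(D,J \right)} = 5 + 1 = 6$)
$R{\left(r \right)} = r^{\frac{3}{2}}$
$K{\left(P,M \right)} = 4 - \frac{M}{2}$ ($K{\left(P,M \right)} = - \frac{M - 4^{\frac{3}{2}}}{2} = - \frac{M - 8}{2} = - \frac{-8 + M}{2} = 4 - \frac{M}{2}$)
$l{\left(Z \right)} = \frac{109}{6} - \frac{Z}{3}$ ($l{\left(Z \right)} = - \frac{-109 + \left(Z + Z\right)}{6} = - \frac{-109 + 2 Z}{6} = \frac{109}{6} - \frac{Z}{3}$)
$\frac{l{\left(K{\left(17,k{\left(2,3 \right)} \right)} \right)}}{-49120} = \frac{\frac{109}{6} - \frac{4 - 3}{3}}{-49120} = \left(\frac{109}{6} - \frac{4 - 3}{3}\right) \left(- \frac{1}{49120}\right) = \left(\frac{109}{6} - \frac{1}{3}\right) \left(- \frac{1}{49120}\right) = \frac{107}{6} \left(- \frac{1}{49120}\right) = - \frac{107}{294720}$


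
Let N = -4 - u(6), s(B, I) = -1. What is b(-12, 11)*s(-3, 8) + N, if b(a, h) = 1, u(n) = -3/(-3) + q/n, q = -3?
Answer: -11/2 ≈ -5.5000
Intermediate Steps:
u(n) = 1 - 3/n (u(n) = -3/(-3) - 3/n = -3*(-⅓) - 3/n = 1 - 3/n)
N = -9/2 (N = -4 - (-3 + 6)/6 = -4 - 3/6 = -4 - 1*½ = -4 - ½ = -9/2 ≈ -4.5000)
b(-12, 11)*s(-3, 8) + N = 1*(-1) - 9/2 = -1 - 9/2 = -11/2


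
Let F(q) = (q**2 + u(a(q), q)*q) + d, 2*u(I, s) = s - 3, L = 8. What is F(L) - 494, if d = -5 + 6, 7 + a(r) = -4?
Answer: -409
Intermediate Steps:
a(r) = -11 (a(r) = -7 - 4 = -11)
u(I, s) = -3/2 + s/2 (u(I, s) = (s - 3)/2 = (-3 + s)/2 = -3/2 + s/2)
d = 1
F(q) = 1 + q**2 + q*(-3/2 + q/2) (F(q) = (q**2 + (-3/2 + q/2)*q) + 1 = (q**2 + q*(-3/2 + q/2)) + 1 = 1 + q**2 + q*(-3/2 + q/2))
F(L) - 494 = (1 - 3/2*8 + (3/2)*8**2) - 494 = (1 - 12 + (3/2)*64) - 494 = (1 - 12 + 96) - 494 = 85 - 494 = -409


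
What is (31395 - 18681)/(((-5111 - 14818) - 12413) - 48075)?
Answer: -12714/80417 ≈ -0.15810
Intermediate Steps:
(31395 - 18681)/(((-5111 - 14818) - 12413) - 48075) = 12714/((-19929 - 12413) - 48075) = 12714/(-32342 - 48075) = 12714/(-80417) = 12714*(-1/80417) = -12714/80417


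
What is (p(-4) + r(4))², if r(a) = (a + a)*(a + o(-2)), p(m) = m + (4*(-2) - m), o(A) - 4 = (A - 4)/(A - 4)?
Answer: 4096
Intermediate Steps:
o(A) = 5 (o(A) = 4 + (A - 4)/(A - 4) = 4 + (-4 + A)/(-4 + A) = 4 + 1 = 5)
p(m) = -8 (p(m) = m + (-8 - m) = -8)
r(a) = 2*a*(5 + a) (r(a) = (a + a)*(a + 5) = (2*a)*(5 + a) = 2*a*(5 + a))
(p(-4) + r(4))² = (-8 + 2*4*(5 + 4))² = (-8 + 2*4*9)² = (-8 + 72)² = 64² = 4096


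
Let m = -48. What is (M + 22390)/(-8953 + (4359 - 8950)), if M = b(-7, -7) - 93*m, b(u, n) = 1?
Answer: -26855/13544 ≈ -1.9828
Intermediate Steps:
M = 4465 (M = 1 - 93*(-48) = 1 + 4464 = 4465)
(M + 22390)/(-8953 + (4359 - 8950)) = (4465 + 22390)/(-8953 + (4359 - 8950)) = 26855/(-8953 - 4591) = 26855/(-13544) = 26855*(-1/13544) = -26855/13544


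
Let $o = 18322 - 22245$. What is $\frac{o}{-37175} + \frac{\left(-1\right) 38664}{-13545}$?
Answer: $\frac{33121583}{11189675} \approx 2.96$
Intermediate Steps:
$o = -3923$
$\frac{o}{-37175} + \frac{\left(-1\right) 38664}{-13545} = - \frac{3923}{-37175} + \frac{\left(-1\right) 38664}{-13545} = \left(-3923\right) \left(- \frac{1}{37175}\right) - - \frac{4296}{1505} = \frac{3923}{37175} + \frac{4296}{1505} = \frac{33121583}{11189675}$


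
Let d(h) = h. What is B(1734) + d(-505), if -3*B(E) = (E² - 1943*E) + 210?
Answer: 120227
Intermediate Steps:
B(E) = -70 - E²/3 + 1943*E/3 (B(E) = -((E² - 1943*E) + 210)/3 = -(210 + E² - 1943*E)/3 = -70 - E²/3 + 1943*E/3)
B(1734) + d(-505) = (-70 - ⅓*1734² + (1943/3)*1734) - 505 = (-70 - ⅓*3006756 + 1123054) - 505 = (-70 - 1002252 + 1123054) - 505 = 120732 - 505 = 120227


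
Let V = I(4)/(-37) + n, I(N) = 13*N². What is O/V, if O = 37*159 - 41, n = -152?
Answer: -108077/2916 ≈ -37.063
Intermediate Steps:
O = 5842 (O = 5883 - 41 = 5842)
V = -5832/37 (V = (13*4²)/(-37) - 152 = -13*16/37 - 152 = -1/37*208 - 152 = -208/37 - 152 = -5832/37 ≈ -157.62)
O/V = 5842/(-5832/37) = 5842*(-37/5832) = -108077/2916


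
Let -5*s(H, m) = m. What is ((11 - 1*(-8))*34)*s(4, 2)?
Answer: -1292/5 ≈ -258.40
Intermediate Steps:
s(H, m) = -m/5
((11 - 1*(-8))*34)*s(4, 2) = ((11 - 1*(-8))*34)*(-⅕*2) = ((11 + 8)*34)*(-⅖) = (19*34)*(-⅖) = 646*(-⅖) = -1292/5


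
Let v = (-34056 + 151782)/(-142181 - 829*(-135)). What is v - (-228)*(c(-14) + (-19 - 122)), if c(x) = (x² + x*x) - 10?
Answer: 831469221/15133 ≈ 54944.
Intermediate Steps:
c(x) = -10 + 2*x² (c(x) = (x² + x²) - 10 = 2*x² - 10 = -10 + 2*x²)
v = -58863/15133 (v = 117726/(-142181 + 111915) = 117726/(-30266) = 117726*(-1/30266) = -58863/15133 ≈ -3.8897)
v - (-228)*(c(-14) + (-19 - 122)) = -58863/15133 - (-228)*((-10 + 2*(-14)²) + (-19 - 122)) = -58863/15133 - (-228)*((-10 + 2*196) - 141) = -58863/15133 - (-228)*((-10 + 392) - 141) = -58863/15133 - (-228)*(382 - 141) = -58863/15133 - (-228)*241 = -58863/15133 - 1*(-54948) = -58863/15133 + 54948 = 831469221/15133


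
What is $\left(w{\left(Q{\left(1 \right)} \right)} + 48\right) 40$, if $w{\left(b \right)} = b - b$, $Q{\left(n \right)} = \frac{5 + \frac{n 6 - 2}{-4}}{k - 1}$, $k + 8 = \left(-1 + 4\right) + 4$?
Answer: $1920$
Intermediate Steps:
$k = -1$ ($k = -8 + \left(\left(-1 + 4\right) + 4\right) = -8 + \left(3 + 4\right) = -8 + 7 = -1$)
$Q{\left(n \right)} = - \frac{11}{4} + \frac{3 n}{4}$ ($Q{\left(n \right)} = \frac{5 + \frac{n 6 - 2}{-4}}{-1 - 1} = \frac{5 + \left(6 n - 2\right) \left(- \frac{1}{4}\right)}{-2} = \left(5 + \left(-2 + 6 n\right) \left(- \frac{1}{4}\right)\right) \left(- \frac{1}{2}\right) = \left(5 - \left(- \frac{1}{2} + \frac{3 n}{2}\right)\right) \left(- \frac{1}{2}\right) = \left(\frac{11}{2} - \frac{3 n}{2}\right) \left(- \frac{1}{2}\right) = - \frac{11}{4} + \frac{3 n}{4}$)
$w{\left(b \right)} = 0$
$\left(w{\left(Q{\left(1 \right)} \right)} + 48\right) 40 = \left(0 + 48\right) 40 = 48 \cdot 40 = 1920$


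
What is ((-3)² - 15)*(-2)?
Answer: 12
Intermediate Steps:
((-3)² - 15)*(-2) = (9 - 15)*(-2) = -6*(-2) = 12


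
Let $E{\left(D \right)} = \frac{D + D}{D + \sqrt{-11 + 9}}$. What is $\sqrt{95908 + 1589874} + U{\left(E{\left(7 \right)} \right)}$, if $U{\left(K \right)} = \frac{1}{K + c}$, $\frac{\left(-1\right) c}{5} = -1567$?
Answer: $\frac{399683}{3132284331} + \sqrt{1685782} + \frac{14 i \sqrt{2}}{3132284331} \approx 1298.4 + 6.3209 \cdot 10^{-9} i$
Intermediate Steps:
$c = 7835$ ($c = \left(-5\right) \left(-1567\right) = 7835$)
$E{\left(D \right)} = \frac{2 D}{D + i \sqrt{2}}$ ($E{\left(D \right)} = \frac{2 D}{D + \sqrt{-2}} = \frac{2 D}{D + i \sqrt{2}}$)
$U{\left(K \right)} = \frac{1}{7835 + K}$ ($U{\left(K \right)} = \frac{1}{K + 7835} = \frac{1}{7835 + K}$)
$\sqrt{95908 + 1589874} + U{\left(E{\left(7 \right)} \right)} = \sqrt{95908 + 1589874} + \frac{1}{7835 + 2 \cdot 7 \frac{1}{7 + i \sqrt{2}}} = \sqrt{1685782} + \frac{1}{7835 + \frac{14}{7 + i \sqrt{2}}}$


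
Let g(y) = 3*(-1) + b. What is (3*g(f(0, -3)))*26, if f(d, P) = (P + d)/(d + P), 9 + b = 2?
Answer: -780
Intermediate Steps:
b = -7 (b = -9 + 2 = -7)
f(d, P) = 1 (f(d, P) = (P + d)/(P + d) = 1)
g(y) = -10 (g(y) = 3*(-1) - 7 = -3 - 7 = -10)
(3*g(f(0, -3)))*26 = (3*(-10))*26 = -30*26 = -780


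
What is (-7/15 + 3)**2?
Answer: 1444/225 ≈ 6.4178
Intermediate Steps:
(-7/15 + 3)**2 = (38/15)**2 = 1444/225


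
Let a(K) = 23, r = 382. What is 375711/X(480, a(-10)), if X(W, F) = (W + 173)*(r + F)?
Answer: 125237/88155 ≈ 1.4206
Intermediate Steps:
X(W, F) = (173 + W)*(382 + F) (X(W, F) = (W + 173)*(382 + F) = (173 + W)*(382 + F))
375711/X(480, a(-10)) = 375711/(66086 + 173*23 + 382*480 + 23*480) = 375711/(66086 + 3979 + 183360 + 11040) = 375711/264465 = 375711*(1/264465) = 125237/88155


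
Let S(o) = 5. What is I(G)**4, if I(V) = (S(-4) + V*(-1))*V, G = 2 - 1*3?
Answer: 1296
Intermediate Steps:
G = -1 (G = 2 - 3 = -1)
I(V) = V*(5 - V) (I(V) = (5 + V*(-1))*V = (5 - V)*V = V*(5 - V))
I(G)**4 = (-(5 - 1*(-1)))**4 = (-(5 + 1))**4 = (-1*6)**4 = (-6)**4 = 1296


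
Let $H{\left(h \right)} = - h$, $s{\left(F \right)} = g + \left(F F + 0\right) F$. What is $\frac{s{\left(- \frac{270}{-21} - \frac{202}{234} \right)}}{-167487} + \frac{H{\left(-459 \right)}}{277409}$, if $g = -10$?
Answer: $- \frac{219181442872858346}{25524271510846505397} \approx -0.0085872$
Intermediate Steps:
$s{\left(F \right)} = -10 + F^{3}$ ($s{\left(F \right)} = -10 + \left(F F + 0\right) F = -10 + \left(F^{2} + 0\right) F = -10 + F^{2} F = -10 + F^{3}$)
$\frac{s{\left(- \frac{270}{-21} - \frac{202}{234} \right)}}{-167487} + \frac{H{\left(-459 \right)}}{277409} = \frac{-10 + \left(- \frac{270}{-21} - \frac{202}{234}\right)^{3}}{-167487} + \frac{\left(-1\right) \left(-459\right)}{277409} = \left(-10 + \left(\left(-270\right) \left(- \frac{1}{21}\right) - \frac{101}{117}\right)^{3}\right) \left(- \frac{1}{167487}\right) + 459 \cdot \frac{1}{277409} = \left(-10 + \left(\frac{90}{7} - \frac{101}{117}\right)^{3}\right) \left(- \frac{1}{167487}\right) + \frac{459}{277409} = \left(-10 + \left(\frac{9823}{819}\right)^{3}\right) \left(- \frac{1}{167487}\right) + \frac{459}{277409} = \left(-10 + \frac{947834324767}{549353259}\right) \left(- \frac{1}{167487}\right) + \frac{459}{277409} = \frac{942340792177}{549353259} \left(- \frac{1}{167487}\right) + \frac{459}{277409} = - \frac{942340792177}{92009529290133} + \frac{459}{277409} = - \frac{219181442872858346}{25524271510846505397}$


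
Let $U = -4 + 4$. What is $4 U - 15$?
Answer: $-15$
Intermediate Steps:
$U = 0$
$4 U - 15 = 4 \cdot 0 - 15 = 0 - 15 = -15$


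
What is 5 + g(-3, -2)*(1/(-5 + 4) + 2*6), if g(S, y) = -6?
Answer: -61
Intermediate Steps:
5 + g(-3, -2)*(1/(-5 + 4) + 2*6) = 5 - 6*(1/(-5 + 4) + 2*6) = 5 - 6*(1/(-1) + 12) = 5 - 6*(-1 + 12) = 5 - 6*11 = 5 - 66 = -61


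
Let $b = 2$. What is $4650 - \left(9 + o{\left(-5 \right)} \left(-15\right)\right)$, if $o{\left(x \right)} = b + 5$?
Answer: $4746$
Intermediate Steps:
$o{\left(x \right)} = 7$ ($o{\left(x \right)} = 2 + 5 = 7$)
$4650 - \left(9 + o{\left(-5 \right)} \left(-15\right)\right) = 4650 - \left(9 + 7 \left(-15\right)\right) = 4650 - \left(9 - 105\right) = 4650 - -96 = 4650 + 96 = 4746$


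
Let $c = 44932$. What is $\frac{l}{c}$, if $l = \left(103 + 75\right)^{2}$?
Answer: $\frac{7921}{11233} \approx 0.70515$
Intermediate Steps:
$l = 31684$ ($l = 178^{2} = 31684$)
$\frac{l}{c} = \frac{31684}{44932} = 31684 \cdot \frac{1}{44932} = \frac{7921}{11233}$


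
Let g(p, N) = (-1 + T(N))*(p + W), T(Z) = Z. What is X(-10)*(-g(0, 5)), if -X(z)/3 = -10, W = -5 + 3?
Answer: 240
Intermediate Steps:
W = -2
X(z) = 30 (X(z) = -3*(-10) = 30)
g(p, N) = (-1 + N)*(-2 + p) (g(p, N) = (-1 + N)*(p - 2) = (-1 + N)*(-2 + p))
X(-10)*(-g(0, 5)) = 30*(-(2 - 1*0 - 2*5 + 5*0)) = 30*(-(2 + 0 - 10 + 0)) = 30*(-1*(-8)) = 30*8 = 240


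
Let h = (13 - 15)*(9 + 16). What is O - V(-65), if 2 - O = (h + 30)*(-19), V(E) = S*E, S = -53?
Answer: -3823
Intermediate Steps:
V(E) = -53*E
h = -50 (h = -2*25 = -50)
O = -378 (O = 2 - (-50 + 30)*(-19) = 2 - (-20)*(-19) = 2 - 1*380 = 2 - 380 = -378)
O - V(-65) = -378 - (-53)*(-65) = -378 - 1*3445 = -378 - 3445 = -3823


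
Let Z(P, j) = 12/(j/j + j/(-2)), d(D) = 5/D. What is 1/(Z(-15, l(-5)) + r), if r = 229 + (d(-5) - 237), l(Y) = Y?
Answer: -7/39 ≈ -0.17949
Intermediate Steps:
Z(P, j) = 12/(1 - j/2) (Z(P, j) = 12/(1 + j*(-½)) = 12/(1 - j/2))
r = -9 (r = 229 + (5/(-5) - 237) = 229 + (5*(-⅕) - 237) = 229 + (-1 - 237) = 229 - 238 = -9)
1/(Z(-15, l(-5)) + r) = 1/(-24/(-2 - 5) - 9) = 1/(-24/(-7) - 9) = 1/(-24*(-⅐) - 9) = 1/(24/7 - 9) = 1/(-39/7) = -7/39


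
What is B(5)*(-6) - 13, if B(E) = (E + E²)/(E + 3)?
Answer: -71/2 ≈ -35.500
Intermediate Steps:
B(E) = (E + E²)/(3 + E)
B(5)*(-6) - 13 = (5*(1 + 5)/(3 + 5))*(-6) - 13 = (5*6/8)*(-6) - 13 = (5*(⅛)*6)*(-6) - 13 = (15/4)*(-6) - 13 = -45/2 - 13 = -71/2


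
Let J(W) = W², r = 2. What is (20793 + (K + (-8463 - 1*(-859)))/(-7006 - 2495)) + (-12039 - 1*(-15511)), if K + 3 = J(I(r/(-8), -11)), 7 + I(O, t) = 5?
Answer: 230549368/9501 ≈ 24266.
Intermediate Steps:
I(O, t) = -2 (I(O, t) = -7 + 5 = -2)
K = 1 (K = -3 + (-2)² = -3 + 4 = 1)
(20793 + (K + (-8463 - 1*(-859)))/(-7006 - 2495)) + (-12039 - 1*(-15511)) = (20793 + (1 + (-8463 - 1*(-859)))/(-7006 - 2495)) + (-12039 - 1*(-15511)) = (20793 + (1 + (-8463 + 859))/(-9501)) + (-12039 + 15511) = (20793 + (1 - 7604)*(-1/9501)) + 3472 = (20793 - 7603*(-1/9501)) + 3472 = (20793 + 7603/9501) + 3472 = 197561896/9501 + 3472 = 230549368/9501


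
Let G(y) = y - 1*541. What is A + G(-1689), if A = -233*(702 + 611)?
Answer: -308159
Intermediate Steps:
G(y) = -541 + y (G(y) = y - 541 = -541 + y)
A = -305929 (A = -233*1313 = -305929)
A + G(-1689) = -305929 + (-541 - 1689) = -305929 - 2230 = -308159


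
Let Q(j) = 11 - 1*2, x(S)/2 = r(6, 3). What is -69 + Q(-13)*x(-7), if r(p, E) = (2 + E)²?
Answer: 381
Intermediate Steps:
x(S) = 50 (x(S) = 2*(2 + 3)² = 2*5² = 2*25 = 50)
Q(j) = 9 (Q(j) = 11 - 2 = 9)
-69 + Q(-13)*x(-7) = -69 + 9*50 = -69 + 450 = 381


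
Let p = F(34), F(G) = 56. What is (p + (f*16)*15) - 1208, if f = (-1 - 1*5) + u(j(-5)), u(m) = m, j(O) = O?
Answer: -3792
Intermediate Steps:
p = 56
f = -11 (f = (-1 - 1*5) - 5 = (-1 - 5) - 5 = -6 - 5 = -11)
(p + (f*16)*15) - 1208 = (56 - 11*16*15) - 1208 = (56 - 176*15) - 1208 = (56 - 2640) - 1208 = -2584 - 1208 = -3792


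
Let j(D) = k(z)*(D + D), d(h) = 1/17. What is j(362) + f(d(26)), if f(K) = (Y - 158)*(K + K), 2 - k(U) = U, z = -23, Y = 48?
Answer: 307480/17 ≈ 18087.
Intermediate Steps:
k(U) = 2 - U
d(h) = 1/17
f(K) = -220*K (f(K) = (48 - 158)*(K + K) = -220*K)
j(D) = 50*D (j(D) = (2 - 1*(-23))*(D + D) = (2 + 23)*(2*D) = 25*(2*D) = 50*D)
j(362) + f(d(26)) = 50*362 - 220*1/17 = 18100 - 220/17 = 307480/17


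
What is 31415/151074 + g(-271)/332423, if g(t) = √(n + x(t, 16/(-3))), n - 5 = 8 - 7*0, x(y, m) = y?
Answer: 31415/151074 + I*√258/332423 ≈ 0.20794 + 4.8319e-5*I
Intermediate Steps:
n = 13 (n = 5 + (8 - 7*0) = 5 + (8 + 0) = 5 + 8 = 13)
g(t) = √(13 + t)
31415/151074 + g(-271)/332423 = 31415/151074 + √(13 - 271)/332423 = 31415*(1/151074) + √(-258)*(1/332423) = 31415/151074 + (I*√258)*(1/332423) = 31415/151074 + I*√258/332423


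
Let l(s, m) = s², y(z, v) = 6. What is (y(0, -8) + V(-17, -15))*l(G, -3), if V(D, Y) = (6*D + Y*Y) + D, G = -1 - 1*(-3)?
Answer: 448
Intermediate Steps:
G = 2 (G = -1 + 3 = 2)
V(D, Y) = Y² + 7*D (V(D, Y) = (6*D + Y²) + D = (Y² + 6*D) + D = Y² + 7*D)
(y(0, -8) + V(-17, -15))*l(G, -3) = (6 + ((-15)² + 7*(-17)))*2² = (6 + (225 - 119))*4 = (6 + 106)*4 = 112*4 = 448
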